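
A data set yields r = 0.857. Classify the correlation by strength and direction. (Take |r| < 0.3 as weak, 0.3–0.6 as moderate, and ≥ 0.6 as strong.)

r = 0.857 > 0 so the relationship is positive.
|r| = 0.857, which falls in the strong range.

strong positive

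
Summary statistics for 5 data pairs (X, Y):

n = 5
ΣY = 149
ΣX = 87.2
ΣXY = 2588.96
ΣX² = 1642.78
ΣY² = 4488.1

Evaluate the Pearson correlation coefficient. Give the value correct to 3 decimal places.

r = (nΣXY − ΣXΣY) / √[(nΣX² − (ΣX)²)(nΣY² − (ΣY)²)]
Numerator: 5×2588.96 − 87.2×149 = -48
Denominator: √[(8213.9 − 7603.84)(22440.5 − 22201)] = √[610.06 × 239.5] = 382.2426
r = -48 / 382.2426 ≈ -0.126

-0.126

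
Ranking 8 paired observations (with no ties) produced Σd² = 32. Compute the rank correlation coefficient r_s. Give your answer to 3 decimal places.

0.619

ρ = 1 − 6Σd² / [n(n²−1)] = 1 − 6×32 / (8×63)
  = 1 − 192/504 = 1 − 0.3810 ≈ 0.619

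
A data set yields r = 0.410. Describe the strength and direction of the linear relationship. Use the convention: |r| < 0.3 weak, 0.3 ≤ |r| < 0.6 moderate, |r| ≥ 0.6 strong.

r = 0.410 > 0 so the relationship is positive.
|r| = 0.410, which falls in the moderate range.

moderate positive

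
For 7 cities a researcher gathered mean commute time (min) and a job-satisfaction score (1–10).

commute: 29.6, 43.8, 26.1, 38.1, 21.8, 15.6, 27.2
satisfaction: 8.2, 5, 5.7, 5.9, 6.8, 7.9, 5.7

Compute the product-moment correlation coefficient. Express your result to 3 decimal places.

-0.632

n = 7, Σx = 202.2, Σy = 45.2, Σx² = 6385.86, Σy² = 300.68, Σxy = 1261.8
nΣxy − ΣxΣy = 8832.6 − 9139.44 = -306.84
nΣx² − (Σx)² = 44701.02 − 40884.84 = 3816.18; nΣy² − (Σy)² = 2104.76 − 2043.04 = 61.72
r = -306.84 / √(3816.18 × 61.72) = -306.84 / 485.3191 ≈ -0.632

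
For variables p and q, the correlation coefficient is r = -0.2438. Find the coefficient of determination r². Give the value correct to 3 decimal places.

0.059

r² = (-0.2438)² = 0.059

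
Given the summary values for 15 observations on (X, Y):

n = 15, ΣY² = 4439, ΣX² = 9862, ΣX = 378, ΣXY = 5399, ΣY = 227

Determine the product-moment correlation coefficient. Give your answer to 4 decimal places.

r = (nΣXY − ΣXΣY) / √[(nΣX² − (ΣX)²)(nΣY² − (ΣY)²)]
Numerator: 15×5399 − 378×227 = -4821
Denominator: √[(147930 − 142884)(66585 − 51529)] = √[5046 × 15056] = 8716.2249
r = -4821 / 8716.2249 ≈ -0.5531

-0.5531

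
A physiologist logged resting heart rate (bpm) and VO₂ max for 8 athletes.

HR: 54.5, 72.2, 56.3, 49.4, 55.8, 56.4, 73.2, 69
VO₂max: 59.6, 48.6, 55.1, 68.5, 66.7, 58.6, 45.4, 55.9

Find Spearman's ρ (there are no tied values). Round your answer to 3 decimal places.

-0.905

Rank HR: 2, 7, 4, 1, 3, 5, 8, 6
Rank VO₂max: 6, 2, 3, 8, 7, 5, 1, 4
d = rank(HR) − rank(VO₂max): -4, 5, 1, -7, -4, 0, 7, 2; Σd² = 160
ρ = 1 − 6Σd² / [n(n²−1)] = 1 − 6×160 / (8×63) = 1 − 960/504 ≈ -0.905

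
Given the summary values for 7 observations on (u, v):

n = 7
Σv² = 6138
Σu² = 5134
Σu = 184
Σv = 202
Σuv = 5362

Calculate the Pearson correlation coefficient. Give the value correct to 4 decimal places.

r = (nΣuv − ΣuΣv) / √[(nΣu² − (Σu)²)(nΣv² − (Σv)²)]
Numerator: 7×5362 − 184×202 = 366
Denominator: √[(35938 − 33856)(42966 − 40804)] = √[2082 × 2162] = 2121.6230
r = 366 / 2121.6230 ≈ 0.1725

0.1725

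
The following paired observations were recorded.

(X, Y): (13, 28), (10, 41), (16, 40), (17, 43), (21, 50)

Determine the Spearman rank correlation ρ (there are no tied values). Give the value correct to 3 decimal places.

0.700

Rank X: 2, 1, 3, 4, 5
Rank Y: 1, 3, 2, 4, 5
d = rank(X) − rank(Y): 1, -2, 1, 0, 0; Σd² = 6
ρ = 1 − 6Σd² / [n(n²−1)] = 1 − 6×6 / (5×24) = 1 − 36/120 ≈ 0.700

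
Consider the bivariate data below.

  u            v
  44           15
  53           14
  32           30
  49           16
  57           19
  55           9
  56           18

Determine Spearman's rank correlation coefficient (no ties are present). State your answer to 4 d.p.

Rank u: 2, 4, 1, 3, 7, 5, 6
Rank v: 3, 2, 7, 4, 6, 1, 5
d = rank(u) − rank(v): -1, 2, -6, -1, 1, 4, 1; Σd² = 60
ρ = 1 − 6Σd² / [n(n²−1)] = 1 − 6×60 / (7×48) = 1 − 360/336 ≈ -0.0714

-0.0714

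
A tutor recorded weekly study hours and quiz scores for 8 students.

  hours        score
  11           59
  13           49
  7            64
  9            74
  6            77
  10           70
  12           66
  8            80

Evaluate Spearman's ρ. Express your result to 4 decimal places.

Rank hours: 6, 8, 2, 4, 1, 5, 7, 3
Rank score: 2, 1, 3, 6, 7, 5, 4, 8
d = rank(hours) − rank(score): 4, 7, -1, -2, -6, 0, 3, -5; Σd² = 140
ρ = 1 − 6Σd² / [n(n²−1)] = 1 − 6×140 / (8×63) = 1 − 840/504 ≈ -0.6667

-0.6667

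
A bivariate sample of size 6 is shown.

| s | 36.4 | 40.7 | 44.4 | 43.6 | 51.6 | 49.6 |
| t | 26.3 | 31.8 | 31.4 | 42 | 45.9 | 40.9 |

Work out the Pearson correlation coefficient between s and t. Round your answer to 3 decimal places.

n = 6, Σs = 266.3, Σt = 218.3, Σs² = 11976.49, Σt² = 8232.51, Σst = 9874.02
nΣst − ΣsΣt = 59244.12 − 58133.29 = 1110.83
nΣs² − (Σs)² = 71858.94 − 70915.69 = 943.25; nΣt² − (Σt)² = 49395.06 − 47654.89 = 1740.17
r = 1110.83 / √(943.25 × 1740.17) = 1110.83 / 1281.1773 ≈ 0.867

0.867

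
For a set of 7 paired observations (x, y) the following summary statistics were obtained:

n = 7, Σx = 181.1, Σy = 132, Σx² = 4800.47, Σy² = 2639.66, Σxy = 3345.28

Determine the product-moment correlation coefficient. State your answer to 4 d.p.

-0.5298

r = (nΣxy − ΣxΣy) / √[(nΣx² − (Σx)²)(nΣy² − (Σy)²)]
Numerator: 7×3345.28 − 181.1×132 = -488.24
Denominator: √[(33603.29 − 32797.21)(18477.62 − 17424)] = √[806.08 × 1053.62] = 921.5758
r = -488.24 / 921.5758 ≈ -0.5298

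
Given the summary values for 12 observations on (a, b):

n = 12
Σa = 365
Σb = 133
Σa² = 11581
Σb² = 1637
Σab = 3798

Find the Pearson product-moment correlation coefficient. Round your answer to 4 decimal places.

r = (nΣab − ΣaΣb) / √[(nΣa² − (Σa)²)(nΣb² − (Σb)²)]
Numerator: 12×3798 − 365×133 = -2969
Denominator: √[(138972 − 133225)(19644 − 17689)] = √[5747 × 1955] = 3351.9226
r = -2969 / 3351.9226 ≈ -0.8858

-0.8858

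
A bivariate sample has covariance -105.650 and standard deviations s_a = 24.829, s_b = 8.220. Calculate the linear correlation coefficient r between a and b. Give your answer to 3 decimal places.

r = Cov(a,b) / (s_a · s_b) = -105.650 / (24.829 × 8.220)
  = -105.650 / 204.0944 ≈ -0.518

-0.518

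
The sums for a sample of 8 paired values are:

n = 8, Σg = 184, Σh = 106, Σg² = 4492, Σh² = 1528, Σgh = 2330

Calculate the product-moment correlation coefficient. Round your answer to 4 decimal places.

-0.6027

r = (nΣgh − ΣgΣh) / √[(nΣg² − (Σg)²)(nΣh² − (Σh)²)]
Numerator: 8×2330 − 184×106 = -864
Denominator: √[(35936 − 33856)(12224 − 11236)] = √[2080 × 988] = 1433.5411
r = -864 / 1433.5411 ≈ -0.6027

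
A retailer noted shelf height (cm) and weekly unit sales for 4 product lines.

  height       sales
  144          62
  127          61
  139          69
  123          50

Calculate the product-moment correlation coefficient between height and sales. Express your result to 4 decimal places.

0.7283

n = 4, Σx = 533, Σy = 242, Σx² = 71315, Σy² = 14826, Σxy = 32416
nΣxy − ΣxΣy = 129664 − 128986 = 678
nΣx² − (Σx)² = 285260 − 284089 = 1171; nΣy² − (Σy)² = 59304 − 58564 = 740
r = 678 / √(1171 × 740) = 678 / 930.8813 ≈ 0.7283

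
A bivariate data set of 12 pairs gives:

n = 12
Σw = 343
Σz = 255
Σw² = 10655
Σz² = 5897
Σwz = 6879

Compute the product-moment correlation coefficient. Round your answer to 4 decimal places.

r = (nΣwz − ΣwΣz) / √[(nΣw² − (Σw)²)(nΣz² − (Σz)²)]
Numerator: 12×6879 − 343×255 = -4917
Denominator: √[(127860 − 117649)(70764 − 65025)] = √[10211 × 5739] = 7655.1244
r = -4917 / 7655.1244 ≈ -0.6423

-0.6423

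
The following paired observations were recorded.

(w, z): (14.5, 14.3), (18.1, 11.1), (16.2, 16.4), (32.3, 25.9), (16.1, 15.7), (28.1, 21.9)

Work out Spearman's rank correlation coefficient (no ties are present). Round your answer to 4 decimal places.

Rank w: 1, 4, 3, 6, 2, 5
Rank z: 2, 1, 4, 6, 3, 5
d = rank(w) − rank(z): -1, 3, -1, 0, -1, 0; Σd² = 12
ρ = 1 − 6Σd² / [n(n²−1)] = 1 − 6×12 / (6×35) = 1 − 72/210 ≈ 0.6571

0.6571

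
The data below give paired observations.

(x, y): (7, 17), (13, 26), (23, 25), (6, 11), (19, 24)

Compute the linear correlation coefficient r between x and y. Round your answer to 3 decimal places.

0.805

n = 5, Σx = 68, Σy = 103, Σx² = 1144, Σy² = 2287, Σxy = 1554
nΣxy − ΣxΣy = 7770 − 7004 = 766
nΣx² − (Σx)² = 5720 − 4624 = 1096; nΣy² − (Σy)² = 11435 − 10609 = 826
r = 766 / √(1096 × 826) = 766 / 951.4704 ≈ 0.805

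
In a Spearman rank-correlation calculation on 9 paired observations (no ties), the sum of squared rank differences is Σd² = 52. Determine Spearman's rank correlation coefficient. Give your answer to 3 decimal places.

0.567

ρ = 1 − 6Σd² / [n(n²−1)] = 1 − 6×52 / (9×80)
  = 1 − 312/720 = 1 − 0.4333 ≈ 0.567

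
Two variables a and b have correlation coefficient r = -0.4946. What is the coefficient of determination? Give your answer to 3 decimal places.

r² = (-0.4946)² = 0.245

0.245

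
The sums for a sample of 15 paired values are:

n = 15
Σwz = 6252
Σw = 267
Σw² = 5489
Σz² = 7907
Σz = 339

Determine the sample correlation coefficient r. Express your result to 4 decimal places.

r = (nΣwz − ΣwΣz) / √[(nΣw² − (Σw)²)(nΣz² − (Σz)²)]
Numerator: 15×6252 − 267×339 = 3267
Denominator: √[(82335 − 71289)(118605 − 114921)] = √[11046 × 3684] = 6379.1429
r = 3267 / 6379.1429 ≈ 0.5121

0.5121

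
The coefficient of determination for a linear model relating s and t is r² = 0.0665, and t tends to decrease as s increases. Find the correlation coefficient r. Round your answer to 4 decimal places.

-0.2579

|r| = √0.0665 = 0.2579
The association is negative, so r = −0.2579.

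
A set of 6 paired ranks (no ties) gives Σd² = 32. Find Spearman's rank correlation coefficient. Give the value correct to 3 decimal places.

0.086

ρ = 1 − 6Σd² / [n(n²−1)] = 1 − 6×32 / (6×35)
  = 1 − 192/210 = 1 − 0.9143 ≈ 0.086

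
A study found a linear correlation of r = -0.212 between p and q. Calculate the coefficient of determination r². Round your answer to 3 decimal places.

0.045

r² = (-0.212)² = 0.045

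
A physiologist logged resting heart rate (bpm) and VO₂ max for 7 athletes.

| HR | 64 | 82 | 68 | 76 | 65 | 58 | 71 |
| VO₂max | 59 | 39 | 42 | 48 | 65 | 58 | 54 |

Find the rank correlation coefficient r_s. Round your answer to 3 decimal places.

Rank HR: 2, 7, 4, 6, 3, 1, 5
Rank VO₂max: 6, 1, 2, 3, 7, 5, 4
d = rank(HR) − rank(VO₂max): -4, 6, 2, 3, -4, -4, 1; Σd² = 98
ρ = 1 − 6Σd² / [n(n²−1)] = 1 − 6×98 / (7×48) = 1 − 588/336 ≈ -0.750

-0.750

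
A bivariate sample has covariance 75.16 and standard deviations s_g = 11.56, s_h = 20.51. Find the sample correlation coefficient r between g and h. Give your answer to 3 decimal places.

r = Cov(g,h) / (s_g · s_h) = 75.16 / (11.56 × 20.51)
  = 75.16 / 237.0956 ≈ 0.317

0.317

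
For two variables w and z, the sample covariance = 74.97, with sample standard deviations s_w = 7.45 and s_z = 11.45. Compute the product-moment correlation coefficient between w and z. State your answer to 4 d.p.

0.8789

r = Cov(w,z) / (s_w · s_z) = 74.97 / (7.45 × 11.45)
  = 74.97 / 85.3025 ≈ 0.8789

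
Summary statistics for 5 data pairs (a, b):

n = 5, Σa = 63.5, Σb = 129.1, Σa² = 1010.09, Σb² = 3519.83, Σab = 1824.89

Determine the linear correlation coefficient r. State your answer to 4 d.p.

r = (nΣab − ΣaΣb) / √[(nΣa² − (Σa)²)(nΣb² − (Σb)²)]
Numerator: 5×1824.89 − 63.5×129.1 = 926.6
Denominator: √[(5050.45 − 4032.25)(17599.15 − 16666.81)] = √[1018.2 × 932.34] = 974.3247
r = 926.6 / 974.3247 ≈ 0.9510

0.9510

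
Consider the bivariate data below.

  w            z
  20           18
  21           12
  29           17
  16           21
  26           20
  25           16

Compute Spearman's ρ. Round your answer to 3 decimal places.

-0.314

Rank w: 2, 3, 6, 1, 5, 4
Rank z: 4, 1, 3, 6, 5, 2
d = rank(w) − rank(z): -2, 2, 3, -5, 0, 2; Σd² = 46
ρ = 1 − 6Σd² / [n(n²−1)] = 1 − 6×46 / (6×35) = 1 − 276/210 ≈ -0.314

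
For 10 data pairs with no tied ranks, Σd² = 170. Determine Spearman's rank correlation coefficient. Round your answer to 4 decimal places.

ρ = 1 − 6Σd² / [n(n²−1)] = 1 − 6×170 / (10×99)
  = 1 − 1020/990 = 1 − 1.03030 ≈ -0.0303

-0.0303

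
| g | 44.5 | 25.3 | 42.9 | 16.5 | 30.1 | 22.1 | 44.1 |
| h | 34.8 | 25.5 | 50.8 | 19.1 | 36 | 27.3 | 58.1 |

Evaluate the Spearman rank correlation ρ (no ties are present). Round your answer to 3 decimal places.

Rank g: 7, 3, 5, 1, 4, 2, 6
Rank h: 4, 2, 6, 1, 5, 3, 7
d = rank(g) − rank(h): 3, 1, -1, 0, -1, -1, -1; Σd² = 14
ρ = 1 − 6Σd² / [n(n²−1)] = 1 − 6×14 / (7×48) = 1 − 84/336 ≈ 0.750

0.750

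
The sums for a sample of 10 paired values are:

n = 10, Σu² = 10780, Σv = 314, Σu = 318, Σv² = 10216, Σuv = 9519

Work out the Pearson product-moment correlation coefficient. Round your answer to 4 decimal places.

-0.9558

r = (nΣuv − ΣuΣv) / √[(nΣu² − (Σu)²)(nΣv² − (Σv)²)]
Numerator: 10×9519 − 318×314 = -4662
Denominator: √[(107800 − 101124)(102160 − 98596)] = √[6676 × 3564] = 4877.8339
r = -4662 / 4877.8339 ≈ -0.9558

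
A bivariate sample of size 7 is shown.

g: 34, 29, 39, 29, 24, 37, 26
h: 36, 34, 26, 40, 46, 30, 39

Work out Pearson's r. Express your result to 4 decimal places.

-0.9112

n = 7, Σg = 218, Σh = 251, Σg² = 6980, Σh² = 9265, Σgh = 7612
nΣgh − ΣgΣh = 53284 − 54718 = -1434
nΣg² − (Σg)² = 48860 − 47524 = 1336; nΣh² − (Σh)² = 64855 − 63001 = 1854
r = -1434 / √(1336 × 1854) = -1434 / 1573.8310 ≈ -0.9112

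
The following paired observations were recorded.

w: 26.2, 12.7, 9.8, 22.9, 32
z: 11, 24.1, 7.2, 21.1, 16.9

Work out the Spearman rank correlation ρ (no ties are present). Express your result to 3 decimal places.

Rank w: 4, 2, 1, 3, 5
Rank z: 2, 5, 1, 4, 3
d = rank(w) − rank(z): 2, -3, 0, -1, 2; Σd² = 18
ρ = 1 − 6Σd² / [n(n²−1)] = 1 − 6×18 / (5×24) = 1 − 108/120 ≈ 0.100

0.100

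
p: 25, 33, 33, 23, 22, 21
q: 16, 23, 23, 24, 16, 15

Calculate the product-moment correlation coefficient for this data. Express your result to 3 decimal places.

n = 6, Σp = 157, Σq = 117, Σp² = 4257, Σq² = 2371, Σpq = 3137
nΣpq − ΣpΣq = 18822 − 18369 = 453
nΣp² − (Σp)² = 25542 − 24649 = 893; nΣq² − (Σq)² = 14226 − 13689 = 537
r = 453 / √(893 × 537) = 453 / 692.4890 ≈ 0.654

0.654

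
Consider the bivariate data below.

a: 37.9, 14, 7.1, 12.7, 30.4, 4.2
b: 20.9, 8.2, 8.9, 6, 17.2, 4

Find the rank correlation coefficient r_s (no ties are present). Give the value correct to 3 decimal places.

0.829

Rank a: 6, 4, 2, 3, 5, 1
Rank b: 6, 3, 4, 2, 5, 1
d = rank(a) − rank(b): 0, 1, -2, 1, 0, 0; Σd² = 6
ρ = 1 − 6Σd² / [n(n²−1)] = 1 − 6×6 / (6×35) = 1 − 36/210 ≈ 0.829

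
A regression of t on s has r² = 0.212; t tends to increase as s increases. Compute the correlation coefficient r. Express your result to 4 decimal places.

|r| = √0.212 = 0.4604
The association is positive, so r = 0.4604.

0.4604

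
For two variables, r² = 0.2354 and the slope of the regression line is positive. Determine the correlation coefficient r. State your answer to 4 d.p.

|r| = √0.2354 = 0.4852
The association is positive, so r = 0.4852.

0.4852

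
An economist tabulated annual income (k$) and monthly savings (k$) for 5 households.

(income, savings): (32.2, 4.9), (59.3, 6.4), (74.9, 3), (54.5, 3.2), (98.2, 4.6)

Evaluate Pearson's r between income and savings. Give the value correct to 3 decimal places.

n = 5, Σx = 319.1, Σy = 22.1, Σx² = 22776.83, Σy² = 105.37, Σxy = 1388.12
nΣxy − ΣxΣy = 6940.6 − 7052.11 = -111.51
nΣx² − (Σx)² = 113884.15 − 101824.81 = 12059.34; nΣy² − (Σy)² = 526.85 − 488.41 = 38.44
r = -111.51 / √(12059.34 × 38.44) = -111.51 / 680.8532 ≈ -0.164

-0.164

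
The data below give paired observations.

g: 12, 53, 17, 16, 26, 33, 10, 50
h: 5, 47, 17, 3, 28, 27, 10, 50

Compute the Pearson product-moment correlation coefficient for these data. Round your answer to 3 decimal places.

n = 8, Σg = 217, Σh = 187, Σg² = 7863, Σh² = 6645, Σgh = 7107
nΣgh − ΣgΣh = 56856 − 40579 = 16277
nΣg² − (Σg)² = 62904 − 47089 = 15815; nΣh² − (Σh)² = 53160 − 34969 = 18191
r = 16277 / √(15815 × 18191) = 16277 / 16961.4464 ≈ 0.960

0.960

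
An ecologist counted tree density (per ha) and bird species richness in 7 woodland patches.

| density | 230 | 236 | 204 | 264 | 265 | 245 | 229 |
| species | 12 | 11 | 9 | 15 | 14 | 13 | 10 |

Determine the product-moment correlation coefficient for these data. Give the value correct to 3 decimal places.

0.940

n = 7, Σx = 1673, Σy = 84, Σx² = 402599, Σy² = 1036, Σxy = 20337
nΣxy − ΣxΣy = 142359 − 140532 = 1827
nΣx² − (Σx)² = 2818193 − 2798929 = 19264; nΣy² − (Σy)² = 7252 − 7056 = 196
r = 1827 / √(19264 × 196) = 1827 / 1943.1274 ≈ 0.940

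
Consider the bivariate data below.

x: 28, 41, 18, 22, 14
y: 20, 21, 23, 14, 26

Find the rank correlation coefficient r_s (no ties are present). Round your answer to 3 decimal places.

Rank x: 4, 5, 2, 3, 1
Rank y: 2, 3, 4, 1, 5
d = rank(x) − rank(y): 2, 2, -2, 2, -4; Σd² = 32
ρ = 1 − 6Σd² / [n(n²−1)] = 1 − 6×32 / (5×24) = 1 − 192/120 ≈ -0.600

-0.600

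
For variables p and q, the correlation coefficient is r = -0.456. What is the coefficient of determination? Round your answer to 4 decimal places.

0.2079

r² = (-0.456)² = 0.2079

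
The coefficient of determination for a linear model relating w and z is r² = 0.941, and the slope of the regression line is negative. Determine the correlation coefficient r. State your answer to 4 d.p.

|r| = √0.941 = 0.9701
The association is negative, so r = −0.9701.

-0.9701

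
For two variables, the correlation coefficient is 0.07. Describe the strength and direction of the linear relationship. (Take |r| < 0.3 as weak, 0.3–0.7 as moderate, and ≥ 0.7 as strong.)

weak positive

r = 0.07 > 0 so the relationship is positive.
|r| = 0.07, which falls in the weak range.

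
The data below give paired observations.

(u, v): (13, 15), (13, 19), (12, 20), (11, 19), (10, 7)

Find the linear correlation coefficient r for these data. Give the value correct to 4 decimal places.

0.6053

n = 5, Σu = 59, Σv = 80, Σu² = 703, Σv² = 1396, Σuv = 961
nΣuv − ΣuΣv = 4805 − 4720 = 85
nΣu² − (Σu)² = 3515 − 3481 = 34; nΣv² − (Σv)² = 6980 − 6400 = 580
r = 85 / √(34 × 580) = 85 / 140.4279 ≈ 0.6053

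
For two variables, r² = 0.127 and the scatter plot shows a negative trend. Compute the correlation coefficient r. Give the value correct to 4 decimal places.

|r| = √0.127 = 0.3564
The association is negative, so r = −0.3564.

-0.3564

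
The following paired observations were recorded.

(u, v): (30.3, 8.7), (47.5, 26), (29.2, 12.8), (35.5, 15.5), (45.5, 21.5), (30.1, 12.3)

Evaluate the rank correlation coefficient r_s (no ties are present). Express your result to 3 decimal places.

Rank u: 3, 6, 1, 4, 5, 2
Rank v: 1, 6, 3, 4, 5, 2
d = rank(u) − rank(v): 2, 0, -2, 0, 0, 0; Σd² = 8
ρ = 1 − 6Σd² / [n(n²−1)] = 1 − 6×8 / (6×35) = 1 − 48/210 ≈ 0.771

0.771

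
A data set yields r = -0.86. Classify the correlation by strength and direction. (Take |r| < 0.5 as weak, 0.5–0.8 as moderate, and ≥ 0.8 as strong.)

strong negative

r = -0.86 < 0 so the relationship is negative.
|r| = 0.86, which falls in the strong range.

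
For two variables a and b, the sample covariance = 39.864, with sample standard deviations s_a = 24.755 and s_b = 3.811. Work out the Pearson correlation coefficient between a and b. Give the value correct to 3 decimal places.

r = Cov(a,b) / (s_a · s_b) = 39.864 / (24.755 × 3.811)
  = 39.864 / 94.3413 ≈ 0.423

0.423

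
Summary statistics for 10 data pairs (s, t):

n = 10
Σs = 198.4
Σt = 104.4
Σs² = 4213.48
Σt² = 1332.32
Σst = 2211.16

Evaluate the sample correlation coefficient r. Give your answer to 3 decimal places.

0.540

r = (nΣst − ΣsΣt) / √[(nΣs² − (Σs)²)(nΣt² − (Σt)²)]
Numerator: 10×2211.16 − 198.4×104.4 = 1398.64
Denominator: √[(42134.8 − 39362.56)(13323.2 − 10899.36)] = √[2772.24 × 2423.84] = 2592.1933
r = 1398.64 / 2592.1933 ≈ 0.540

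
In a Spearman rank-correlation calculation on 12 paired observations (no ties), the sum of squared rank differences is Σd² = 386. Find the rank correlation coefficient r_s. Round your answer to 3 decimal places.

-0.350

ρ = 1 − 6Σd² / [n(n²−1)] = 1 − 6×386 / (12×143)
  = 1 − 2316/1716 = 1 − 1.3497 ≈ -0.350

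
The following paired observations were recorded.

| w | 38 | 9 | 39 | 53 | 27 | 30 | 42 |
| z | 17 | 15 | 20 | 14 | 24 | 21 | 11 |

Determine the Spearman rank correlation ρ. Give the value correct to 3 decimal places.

-0.571

Rank w: 4, 1, 5, 7, 2, 3, 6
Rank z: 4, 3, 5, 2, 7, 6, 1
d = rank(w) − rank(z): 0, -2, 0, 5, -5, -3, 5; Σd² = 88
ρ = 1 − 6Σd² / [n(n²−1)] = 1 − 6×88 / (7×48) = 1 − 528/336 ≈ -0.571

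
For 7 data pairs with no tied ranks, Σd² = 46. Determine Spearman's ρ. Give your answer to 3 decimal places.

ρ = 1 − 6Σd² / [n(n²−1)] = 1 − 6×46 / (7×48)
  = 1 − 276/336 = 1 − 0.8214 ≈ 0.179

0.179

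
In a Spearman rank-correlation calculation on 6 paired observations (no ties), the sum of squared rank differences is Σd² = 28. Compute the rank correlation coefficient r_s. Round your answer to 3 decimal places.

0.200

ρ = 1 − 6Σd² / [n(n²−1)] = 1 − 6×28 / (6×35)
  = 1 − 168/210 = 1 − 0.8000 ≈ 0.200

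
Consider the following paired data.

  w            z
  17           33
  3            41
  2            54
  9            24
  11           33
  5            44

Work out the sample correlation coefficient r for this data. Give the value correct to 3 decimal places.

n = 6, Σw = 47, Σz = 229, Σw² = 529, Σz² = 9287, Σwz = 1591
nΣwz − ΣwΣz = 9546 − 10763 = -1217
nΣw² − (Σw)² = 3174 − 2209 = 965; nΣz² − (Σz)² = 55722 − 52441 = 3281
r = -1217 / √(965 × 3281) = -1217 / 1779.3721 ≈ -0.684

-0.684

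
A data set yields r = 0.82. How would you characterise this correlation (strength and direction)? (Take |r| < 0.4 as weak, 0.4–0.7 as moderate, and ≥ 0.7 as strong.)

strong positive

r = 0.82 > 0 so the relationship is positive.
|r| = 0.82, which falls in the strong range.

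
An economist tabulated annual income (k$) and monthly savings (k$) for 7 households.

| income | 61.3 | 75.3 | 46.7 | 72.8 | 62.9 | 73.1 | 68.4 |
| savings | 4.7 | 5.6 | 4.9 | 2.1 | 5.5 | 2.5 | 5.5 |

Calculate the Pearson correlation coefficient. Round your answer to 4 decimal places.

n = 7, Σx = 460.5, Σy = 30.8, Σx² = 30887.09, Σy² = 148.62, Σxy = 1996.4
nΣxy − ΣxΣy = 13974.8 − 14183.4 = -208.6
nΣx² − (Σx)² = 216209.63 − 212060.25 = 4149.38; nΣy² − (Σy)² = 1040.34 − 948.64 = 91.7
r = -208.6 / √(4149.38 × 91.7) = -208.6 / 616.8453 ≈ -0.3382

-0.3382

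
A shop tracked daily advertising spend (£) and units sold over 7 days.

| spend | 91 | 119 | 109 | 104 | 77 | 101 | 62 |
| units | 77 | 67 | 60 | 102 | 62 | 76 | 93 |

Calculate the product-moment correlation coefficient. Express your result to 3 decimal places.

-0.278

n = 7, Σx = 663, Σy = 537, Σx² = 65113, Σy² = 42691, Σxy = 50344
nΣxy − ΣxΣy = 352408 − 356031 = -3623
nΣx² − (Σx)² = 455791 − 439569 = 16222; nΣy² − (Σy)² = 298837 − 288369 = 10468
r = -3623 / √(16222 × 10468) = -3623 / 13031.1894 ≈ -0.278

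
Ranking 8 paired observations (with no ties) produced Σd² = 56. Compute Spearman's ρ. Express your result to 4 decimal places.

ρ = 1 − 6Σd² / [n(n²−1)] = 1 − 6×56 / (8×63)
  = 1 − 336/504 = 1 − 0.66667 ≈ 0.3333

0.3333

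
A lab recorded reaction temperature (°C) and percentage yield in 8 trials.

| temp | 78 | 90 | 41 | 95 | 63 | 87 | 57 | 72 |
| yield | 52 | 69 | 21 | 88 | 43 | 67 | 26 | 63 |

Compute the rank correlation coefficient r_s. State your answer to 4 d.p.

Rank temp: 5, 7, 1, 8, 3, 6, 2, 4
Rank yield: 4, 7, 1, 8, 3, 6, 2, 5
d = rank(temp) − rank(yield): 1, 0, 0, 0, 0, 0, 0, -1; Σd² = 2
ρ = 1 − 6Σd² / [n(n²−1)] = 1 − 6×2 / (8×63) = 1 − 12/504 ≈ 0.9762

0.9762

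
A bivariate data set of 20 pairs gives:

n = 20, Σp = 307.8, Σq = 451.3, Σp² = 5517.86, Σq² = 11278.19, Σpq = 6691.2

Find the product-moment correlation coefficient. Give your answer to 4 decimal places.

r = (nΣpq − ΣpΣq) / √[(nΣp² − (Σp)²)(nΣq² − (Σq)²)]
Numerator: 20×6691.2 − 307.8×451.3 = -5086.14
Denominator: √[(110357.2 − 94740.84)(225563.8 − 203671.69)] = √[15616.36 × 21892.11] = 18489.8640
r = -5086.14 / 18489.8640 ≈ -0.2751

-0.2751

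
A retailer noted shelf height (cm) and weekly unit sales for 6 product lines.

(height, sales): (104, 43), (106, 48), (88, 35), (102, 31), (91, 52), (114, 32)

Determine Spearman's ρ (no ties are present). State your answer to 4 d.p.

Rank height: 4, 5, 1, 3, 2, 6
Rank sales: 4, 5, 3, 1, 6, 2
d = rank(height) − rank(sales): 0, 0, -2, 2, -4, 4; Σd² = 40
ρ = 1 − 6Σd² / [n(n²−1)] = 1 − 6×40 / (6×35) = 1 − 240/210 ≈ -0.1429

-0.1429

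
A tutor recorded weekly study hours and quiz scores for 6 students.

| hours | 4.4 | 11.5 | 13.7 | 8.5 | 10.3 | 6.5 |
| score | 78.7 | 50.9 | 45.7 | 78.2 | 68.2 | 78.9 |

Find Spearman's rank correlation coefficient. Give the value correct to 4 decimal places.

Rank hours: 1, 5, 6, 3, 4, 2
Rank score: 5, 2, 1, 4, 3, 6
d = rank(hours) − rank(score): -4, 3, 5, -1, 1, -4; Σd² = 68
ρ = 1 − 6Σd² / [n(n²−1)] = 1 − 6×68 / (6×35) = 1 − 408/210 ≈ -0.9429

-0.9429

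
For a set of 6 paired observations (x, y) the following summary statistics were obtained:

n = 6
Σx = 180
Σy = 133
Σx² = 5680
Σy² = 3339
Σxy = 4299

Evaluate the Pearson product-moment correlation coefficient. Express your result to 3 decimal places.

r = (nΣxy − ΣxΣy) / √[(nΣx² − (Σx)²)(nΣy² − (Σy)²)]
Numerator: 6×4299 − 180×133 = 1854
Denominator: √[(34080 − 32400)(20034 − 17689)] = √[1680 × 2345] = 1984.8426
r = 1854 / 1984.8426 ≈ 0.934

0.934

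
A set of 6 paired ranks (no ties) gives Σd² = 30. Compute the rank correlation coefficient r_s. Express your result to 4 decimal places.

0.1429

ρ = 1 − 6Σd² / [n(n²−1)] = 1 − 6×30 / (6×35)
  = 1 − 180/210 = 1 − 0.85714 ≈ 0.1429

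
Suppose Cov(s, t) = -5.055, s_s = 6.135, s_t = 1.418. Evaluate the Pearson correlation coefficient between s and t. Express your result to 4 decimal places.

r = Cov(s,t) / (s_s · s_t) = -5.055 / (6.135 × 1.418)
  = -5.055 / 8.6994 ≈ -0.5811

-0.5811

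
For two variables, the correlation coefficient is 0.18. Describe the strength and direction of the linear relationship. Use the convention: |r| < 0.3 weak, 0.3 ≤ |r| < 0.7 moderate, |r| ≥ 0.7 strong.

r = 0.18 > 0 so the relationship is positive.
|r| = 0.18, which falls in the weak range.

weak positive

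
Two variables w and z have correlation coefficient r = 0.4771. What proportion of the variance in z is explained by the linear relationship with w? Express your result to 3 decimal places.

0.228

r² = (0.4771)² = 0.228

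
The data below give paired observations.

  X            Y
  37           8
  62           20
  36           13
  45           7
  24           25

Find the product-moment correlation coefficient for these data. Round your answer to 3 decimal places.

n = 5, ΣX = 204, ΣY = 73, ΣX² = 9110, ΣY² = 1307, ΣXY = 2919
nΣXY − ΣXΣY = 14595 − 14892 = -297
nΣX² − (ΣX)² = 45550 − 41616 = 3934; nΣY² − (ΣY)² = 6535 − 5329 = 1206
r = -297 / √(3934 × 1206) = -297 / 2178.1653 ≈ -0.136

-0.136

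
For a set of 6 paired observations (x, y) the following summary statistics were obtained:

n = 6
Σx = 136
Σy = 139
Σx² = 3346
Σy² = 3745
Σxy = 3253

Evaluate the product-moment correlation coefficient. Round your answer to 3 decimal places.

0.275

r = (nΣxy − ΣxΣy) / √[(nΣx² − (Σx)²)(nΣy² − (Σy)²)]
Numerator: 6×3253 − 136×139 = 614
Denominator: √[(20076 − 18496)(22470 − 19321)] = √[1580 × 3149] = 2230.5650
r = 614 / 2230.5650 ≈ 0.275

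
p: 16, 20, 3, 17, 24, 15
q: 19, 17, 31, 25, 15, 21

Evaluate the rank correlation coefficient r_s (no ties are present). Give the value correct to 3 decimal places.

Rank p: 3, 5, 1, 4, 6, 2
Rank q: 3, 2, 6, 5, 1, 4
d = rank(p) − rank(q): 0, 3, -5, -1, 5, -2; Σd² = 64
ρ = 1 − 6Σd² / [n(n²−1)] = 1 − 6×64 / (6×35) = 1 − 384/210 ≈ -0.829

-0.829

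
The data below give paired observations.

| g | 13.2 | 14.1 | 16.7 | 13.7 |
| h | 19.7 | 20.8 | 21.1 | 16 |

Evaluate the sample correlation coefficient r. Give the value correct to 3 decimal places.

n = 4, Σg = 57.7, Σh = 77.6, Σg² = 839.63, Σh² = 1521.94, Σgh = 1124.89
nΣgh − ΣgΣh = 4499.56 − 4477.52 = 22.04
nΣg² − (Σg)² = 3358.52 − 3329.29 = 29.23; nΣh² − (Σh)² = 6087.76 − 6021.76 = 66
r = 22.04 / √(29.23 × 66) = 22.04 / 43.9224 ≈ 0.502

0.502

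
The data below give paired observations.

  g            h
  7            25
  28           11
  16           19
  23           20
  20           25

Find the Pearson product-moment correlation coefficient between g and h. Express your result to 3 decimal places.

n = 5, Σg = 94, Σh = 100, Σg² = 2018, Σh² = 2132, Σgh = 1747
nΣgh − ΣgΣh = 8735 − 9400 = -665
nΣg² − (Σg)² = 10090 − 8836 = 1254; nΣh² − (Σh)² = 10660 − 10000 = 660
r = -665 / √(1254 × 660) = -665 / 909.7472 ≈ -0.731

-0.731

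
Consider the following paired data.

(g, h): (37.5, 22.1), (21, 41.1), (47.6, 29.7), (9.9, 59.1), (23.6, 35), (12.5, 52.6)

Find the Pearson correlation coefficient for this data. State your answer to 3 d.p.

-0.881

n = 6, Σg = 152.1, Σh = 239.6, Σg² = 4924.23, Σh² = 10544.28, Σgh = 5174.16
nΣgh − ΣgΣh = 31044.96 − 36443.16 = -5398.2
nΣg² − (Σg)² = 29545.38 − 23134.41 = 6410.97; nΣh² − (Σh)² = 63265.68 − 57408.16 = 5857.52
r = -5398.2 / √(6410.97 × 5857.52) = -5398.2 / 6128.0001 ≈ -0.881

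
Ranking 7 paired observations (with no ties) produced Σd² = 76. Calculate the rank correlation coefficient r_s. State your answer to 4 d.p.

ρ = 1 − 6Σd² / [n(n²−1)] = 1 − 6×76 / (7×48)
  = 1 − 456/336 = 1 − 1.35714 ≈ -0.3571

-0.3571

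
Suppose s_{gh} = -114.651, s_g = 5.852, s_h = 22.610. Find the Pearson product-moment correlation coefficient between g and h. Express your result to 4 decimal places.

-0.8665

r = Cov(g,h) / (s_g · s_h) = -114.651 / (5.852 × 22.610)
  = -114.651 / 132.3137 ≈ -0.8665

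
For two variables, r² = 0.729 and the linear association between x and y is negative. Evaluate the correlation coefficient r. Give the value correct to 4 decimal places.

|r| = √0.729 = 0.8538
The association is negative, so r = −0.8538.

-0.8538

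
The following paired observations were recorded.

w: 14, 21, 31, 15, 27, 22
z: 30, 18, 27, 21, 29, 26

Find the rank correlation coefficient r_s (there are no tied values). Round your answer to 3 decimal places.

Rank w: 1, 3, 6, 2, 5, 4
Rank z: 6, 1, 4, 2, 5, 3
d = rank(w) − rank(z): -5, 2, 2, 0, 0, 1; Σd² = 34
ρ = 1 − 6Σd² / [n(n²−1)] = 1 − 6×34 / (6×35) = 1 − 204/210 ≈ 0.029

0.029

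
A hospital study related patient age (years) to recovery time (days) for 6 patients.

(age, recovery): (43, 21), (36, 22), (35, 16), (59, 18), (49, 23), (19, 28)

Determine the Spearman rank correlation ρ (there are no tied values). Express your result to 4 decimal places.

Rank age: 4, 3, 2, 6, 5, 1
Rank recovery: 3, 4, 1, 2, 5, 6
d = rank(age) − rank(recovery): 1, -1, 1, 4, 0, -5; Σd² = 44
ρ = 1 − 6Σd² / [n(n²−1)] = 1 − 6×44 / (6×35) = 1 − 264/210 ≈ -0.2571

-0.2571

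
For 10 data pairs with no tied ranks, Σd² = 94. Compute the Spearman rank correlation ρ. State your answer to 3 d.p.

ρ = 1 − 6Σd² / [n(n²−1)] = 1 − 6×94 / (10×99)
  = 1 − 564/990 = 1 − 0.5697 ≈ 0.430

0.430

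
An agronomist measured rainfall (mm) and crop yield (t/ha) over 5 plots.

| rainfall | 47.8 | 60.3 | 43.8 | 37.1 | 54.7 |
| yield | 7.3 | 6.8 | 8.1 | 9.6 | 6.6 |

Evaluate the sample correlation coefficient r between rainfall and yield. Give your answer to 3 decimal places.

-0.918

n = 5, Σx = 243.7, Σy = 38.4, Σx² = 12207.87, Σy² = 300.86, Σxy = 1830.94
nΣxy − ΣxΣy = 9154.7 − 9358.08 = -203.38
nΣx² − (Σx)² = 61039.35 − 59389.69 = 1649.66; nΣy² − (Σy)² = 1504.3 − 1474.56 = 29.74
r = -203.38 / √(1649.66 × 29.74) = -203.38 / 221.4969 ≈ -0.918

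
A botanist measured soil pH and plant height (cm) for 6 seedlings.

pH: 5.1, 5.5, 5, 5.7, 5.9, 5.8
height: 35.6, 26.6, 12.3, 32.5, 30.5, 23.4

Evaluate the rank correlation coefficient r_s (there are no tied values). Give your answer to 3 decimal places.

Rank pH: 2, 3, 1, 4, 6, 5
Rank height: 6, 3, 1, 5, 4, 2
d = rank(pH) − rank(height): -4, 0, 0, -1, 2, 3; Σd² = 30
ρ = 1 − 6Σd² / [n(n²−1)] = 1 − 6×30 / (6×35) = 1 − 180/210 ≈ 0.143

0.143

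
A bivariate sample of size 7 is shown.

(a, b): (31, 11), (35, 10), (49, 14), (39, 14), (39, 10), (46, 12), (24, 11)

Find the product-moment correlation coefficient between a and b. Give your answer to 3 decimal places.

0.550

n = 7, Σa = 263, Σb = 82, Σa² = 10321, Σb² = 978, Σab = 3129
nΣab − ΣaΣb = 21903 − 21566 = 337
nΣa² − (Σa)² = 72247 − 69169 = 3078; nΣb² − (Σb)² = 6846 − 6724 = 122
r = 337 / √(3078 × 122) = 337 / 612.7936 ≈ 0.550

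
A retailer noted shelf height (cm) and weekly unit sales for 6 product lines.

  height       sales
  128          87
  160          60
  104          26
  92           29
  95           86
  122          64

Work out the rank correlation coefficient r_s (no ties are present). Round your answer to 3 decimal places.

Rank height: 5, 6, 3, 1, 2, 4
Rank sales: 6, 3, 1, 2, 5, 4
d = rank(height) − rank(sales): -1, 3, 2, -1, -3, 0; Σd² = 24
ρ = 1 − 6Σd² / [n(n²−1)] = 1 − 6×24 / (6×35) = 1 − 144/210 ≈ 0.314

0.314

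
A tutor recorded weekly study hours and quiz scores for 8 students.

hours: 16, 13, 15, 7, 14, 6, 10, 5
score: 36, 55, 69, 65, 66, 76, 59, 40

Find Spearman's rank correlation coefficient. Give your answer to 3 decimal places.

-0.119

Rank hours: 8, 5, 7, 3, 6, 2, 4, 1
Rank score: 1, 3, 7, 5, 6, 8, 4, 2
d = rank(hours) − rank(score): 7, 2, 0, -2, 0, -6, 0, -1; Σd² = 94
ρ = 1 − 6Σd² / [n(n²−1)] = 1 − 6×94 / (8×63) = 1 − 564/504 ≈ -0.119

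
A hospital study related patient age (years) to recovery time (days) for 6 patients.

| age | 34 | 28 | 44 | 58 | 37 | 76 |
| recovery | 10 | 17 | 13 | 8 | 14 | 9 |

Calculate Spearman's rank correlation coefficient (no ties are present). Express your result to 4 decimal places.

-0.7714

Rank age: 2, 1, 4, 5, 3, 6
Rank recovery: 3, 6, 4, 1, 5, 2
d = rank(age) − rank(recovery): -1, -5, 0, 4, -2, 4; Σd² = 62
ρ = 1 − 6Σd² / [n(n²−1)] = 1 − 6×62 / (6×35) = 1 − 372/210 ≈ -0.7714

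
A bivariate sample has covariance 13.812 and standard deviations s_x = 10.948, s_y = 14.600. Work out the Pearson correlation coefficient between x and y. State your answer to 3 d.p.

r = Cov(x,y) / (s_x · s_y) = 13.812 / (10.948 × 14.600)
  = 13.812 / 159.8408 ≈ 0.086

0.086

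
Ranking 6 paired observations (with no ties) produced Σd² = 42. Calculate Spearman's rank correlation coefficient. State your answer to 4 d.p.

-0.2000

ρ = 1 − 6Σd² / [n(n²−1)] = 1 − 6×42 / (6×35)
  = 1 − 252/210 = 1 − 1.20000 ≈ -0.2000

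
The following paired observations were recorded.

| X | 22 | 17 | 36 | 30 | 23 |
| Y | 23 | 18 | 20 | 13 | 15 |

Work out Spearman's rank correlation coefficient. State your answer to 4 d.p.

-0.2000

Rank X: 2, 1, 5, 4, 3
Rank Y: 5, 3, 4, 1, 2
d = rank(X) − rank(Y): -3, -2, 1, 3, 1; Σd² = 24
ρ = 1 − 6Σd² / [n(n²−1)] = 1 − 6×24 / (5×24) = 1 − 144/120 ≈ -0.2000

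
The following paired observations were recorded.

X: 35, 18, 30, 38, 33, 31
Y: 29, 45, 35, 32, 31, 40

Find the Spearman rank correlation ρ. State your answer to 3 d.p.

-0.771

Rank X: 5, 1, 2, 6, 4, 3
Rank Y: 1, 6, 4, 3, 2, 5
d = rank(X) − rank(Y): 4, -5, -2, 3, 2, -2; Σd² = 62
ρ = 1 − 6Σd² / [n(n²−1)] = 1 − 6×62 / (6×35) = 1 − 372/210 ≈ -0.771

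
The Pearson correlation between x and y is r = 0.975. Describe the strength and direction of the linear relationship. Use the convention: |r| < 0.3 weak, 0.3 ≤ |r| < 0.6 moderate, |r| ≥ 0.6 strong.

strong positive

r = 0.975 > 0 so the relationship is positive.
|r| = 0.975, which falls in the strong range.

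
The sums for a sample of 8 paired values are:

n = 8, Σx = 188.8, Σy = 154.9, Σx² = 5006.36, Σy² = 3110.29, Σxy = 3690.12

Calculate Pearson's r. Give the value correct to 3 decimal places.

r = (nΣxy − ΣxΣy) / √[(nΣx² − (Σx)²)(nΣy² − (Σy)²)]
Numerator: 8×3690.12 − 188.8×154.9 = 275.84
Denominator: √[(40050.88 − 35645.44)(24882.32 − 23994.01)] = √[4405.44 × 888.31] = 1978.2306
r = 275.84 / 1978.2306 ≈ 0.139

0.139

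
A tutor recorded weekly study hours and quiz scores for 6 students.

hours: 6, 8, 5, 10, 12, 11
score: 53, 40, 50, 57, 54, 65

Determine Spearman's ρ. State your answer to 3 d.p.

0.657

Rank hours: 2, 3, 1, 4, 6, 5
Rank score: 3, 1, 2, 5, 4, 6
d = rank(hours) − rank(score): -1, 2, -1, -1, 2, -1; Σd² = 12
ρ = 1 − 6Σd² / [n(n²−1)] = 1 − 6×12 / (6×35) = 1 − 72/210 ≈ 0.657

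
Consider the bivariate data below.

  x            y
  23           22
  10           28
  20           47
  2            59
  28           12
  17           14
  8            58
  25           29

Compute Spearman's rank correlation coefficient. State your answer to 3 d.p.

-0.690

Rank x: 6, 3, 5, 1, 8, 4, 2, 7
Rank y: 3, 4, 6, 8, 1, 2, 7, 5
d = rank(x) − rank(y): 3, -1, -1, -7, 7, 2, -5, 2; Σd² = 142
ρ = 1 − 6Σd² / [n(n²−1)] = 1 − 6×142 / (8×63) = 1 − 852/504 ≈ -0.690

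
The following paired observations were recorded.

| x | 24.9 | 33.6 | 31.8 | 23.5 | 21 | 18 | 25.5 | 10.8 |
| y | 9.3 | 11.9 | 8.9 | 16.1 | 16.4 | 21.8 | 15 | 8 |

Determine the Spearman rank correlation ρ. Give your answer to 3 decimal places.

-0.214

Rank x: 5, 8, 7, 4, 3, 2, 6, 1
Rank y: 3, 4, 2, 6, 7, 8, 5, 1
d = rank(x) − rank(y): 2, 4, 5, -2, -4, -6, 1, 0; Σd² = 102
ρ = 1 − 6Σd² / [n(n²−1)] = 1 − 6×102 / (8×63) = 1 − 612/504 ≈ -0.214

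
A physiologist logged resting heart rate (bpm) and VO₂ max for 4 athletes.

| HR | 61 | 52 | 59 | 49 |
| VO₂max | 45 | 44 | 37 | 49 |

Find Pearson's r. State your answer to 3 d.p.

n = 4, Σx = 221, Σy = 175, Σx² = 12307, Σy² = 7731, Σxy = 9617
nΣxy − ΣxΣy = 38468 − 38675 = -207
nΣx² − (Σx)² = 49228 − 48841 = 387; nΣy² − (Σy)² = 30924 − 30625 = 299
r = -207 / √(387 × 299) = -207 / 340.1661 ≈ -0.609

-0.609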